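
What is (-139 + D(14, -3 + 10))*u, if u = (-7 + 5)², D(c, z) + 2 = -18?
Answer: -636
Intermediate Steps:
D(c, z) = -20 (D(c, z) = -2 - 18 = -20)
u = 4 (u = (-2)² = 4)
(-139 + D(14, -3 + 10))*u = (-139 - 20)*4 = -159*4 = -636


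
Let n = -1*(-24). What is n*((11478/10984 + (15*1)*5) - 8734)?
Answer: -285296934/1373 ≈ -2.0779e+5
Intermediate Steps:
n = 24
n*((11478/10984 + (15*1)*5) - 8734) = 24*((11478/10984 + (15*1)*5) - 8734) = 24*((11478*(1/10984) + 15*5) - 8734) = 24*((5739/5492 + 75) - 8734) = 24*(417639/5492 - 8734) = 24*(-47549489/5492) = -285296934/1373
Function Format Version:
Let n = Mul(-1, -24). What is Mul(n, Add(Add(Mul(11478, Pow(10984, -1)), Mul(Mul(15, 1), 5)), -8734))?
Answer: Rational(-285296934, 1373) ≈ -2.0779e+5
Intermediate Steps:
n = 24
Mul(n, Add(Add(Mul(11478, Pow(10984, -1)), Mul(Mul(15, 1), 5)), -8734)) = Mul(24, Add(Add(Mul(11478, Pow(10984, -1)), Mul(Mul(15, 1), 5)), -8734)) = Mul(24, Add(Add(Mul(11478, Rational(1, 10984)), Mul(15, 5)), -8734)) = Mul(24, Add(Add(Rational(5739, 5492), 75), -8734)) = Mul(24, Add(Rational(417639, 5492), -8734)) = Mul(24, Rational(-47549489, 5492)) = Rational(-285296934, 1373)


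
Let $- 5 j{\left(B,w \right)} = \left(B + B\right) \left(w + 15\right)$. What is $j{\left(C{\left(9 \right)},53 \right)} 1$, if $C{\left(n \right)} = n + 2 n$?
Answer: $- \frac{3672}{5} \approx -734.4$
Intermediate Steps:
$C{\left(n \right)} = 3 n$
$j{\left(B,w \right)} = - \frac{2 B \left(15 + w\right)}{5}$ ($j{\left(B,w \right)} = - \frac{\left(B + B\right) \left(w + 15\right)}{5} = - \frac{2 B \left(15 + w\right)}{5}$)
$j{\left(C{\left(9 \right)},53 \right)} 1 = - \frac{2 \cdot 3 \cdot 9 \left(15 + 53\right)}{5} \cdot 1 = \left(- \frac{2}{5}\right) 27 \cdot 68 \cdot 1 = \left(- \frac{3672}{5}\right) 1 = - \frac{3672}{5}$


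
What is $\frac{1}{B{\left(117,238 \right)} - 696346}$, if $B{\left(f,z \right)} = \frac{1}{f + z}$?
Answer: $- \frac{355}{247202829} \approx -1.4361 \cdot 10^{-6}$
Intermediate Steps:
$\frac{1}{B{\left(117,238 \right)} - 696346} = \frac{1}{\frac{1}{117 + 238} - 696346} = \frac{1}{\frac{1}{355} - 696346} = \frac{1}{- \frac{247202829}{355}} = - \frac{355}{247202829}$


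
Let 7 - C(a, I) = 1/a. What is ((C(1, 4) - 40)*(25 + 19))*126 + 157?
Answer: -188339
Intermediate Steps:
C(a, I) = 7 - 1/a
((C(1, 4) - 40)*(25 + 19))*126 + 157 = (((7 - 1/1) - 40)*(25 + 19))*126 + 157 = (((7 - 1*1) - 40)*44)*126 + 157 = (((7 - 1) - 40)*44)*126 + 157 = ((6 - 40)*44)*126 + 157 = -34*44*126 + 157 = -1496*126 + 157 = -188496 + 157 = -188339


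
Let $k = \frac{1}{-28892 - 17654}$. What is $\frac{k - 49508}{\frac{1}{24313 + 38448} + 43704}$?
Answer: $- \frac{144626408797809}{127671337352770} \approx -1.1328$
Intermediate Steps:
$k = - \frac{1}{46546}$ ($k = \frac{1}{-46546} = - \frac{1}{46546} \approx -2.1484 \cdot 10^{-5}$)
$\frac{k - 49508}{\frac{1}{24313 + 38448} + 43704} = \frac{- \frac{1}{46546} - 49508}{\frac{1}{24313 + 38448} + 43704} = - \frac{2304399369}{46546 \left(\frac{1}{62761} + 43704\right)} = - \frac{2304399369}{46546 \cdot \frac{2742906745}{62761}} = \left(- \frac{2304399369}{46546}\right) \frac{62761}{2742906745} = - \frac{144626408797809}{127671337352770}$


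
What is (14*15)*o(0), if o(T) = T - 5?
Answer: -1050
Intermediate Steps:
o(T) = -5 + T
(14*15)*o(0) = (14*15)*(-5 + 0) = 210*(-5) = -1050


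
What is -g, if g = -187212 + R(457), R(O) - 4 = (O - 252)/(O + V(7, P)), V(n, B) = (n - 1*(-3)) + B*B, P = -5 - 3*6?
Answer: 186458963/996 ≈ 1.8721e+5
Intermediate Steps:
P = -23 (P = -5 - 18 = -23)
V(n, B) = 3 + n + B² (V(n, B) = (n + 3) + B² = (3 + n) + B² = 3 + n + B²)
R(O) = 4 + (-252 + O)/(539 + O) (R(O) = 4 + (O - 252)/(O + (3 + 7 + (-23)²)) = 4 + (-252 + O)/(O + (3 + 7 + 529)) = 4 + (-252 + O)/(O + 539) = 4 + (-252 + O)/(539 + O))
g = -186458963/996 (g = -187212 + (1904 + 5*457)/(539 + 457) = -187212 + (1904 + 2285)/996 = -187212 + (1/996)*4189 = -187212 + 4189/996 = -186458963/996 ≈ -1.8721e+5)
-g = -1*(-186458963/996) = 186458963/996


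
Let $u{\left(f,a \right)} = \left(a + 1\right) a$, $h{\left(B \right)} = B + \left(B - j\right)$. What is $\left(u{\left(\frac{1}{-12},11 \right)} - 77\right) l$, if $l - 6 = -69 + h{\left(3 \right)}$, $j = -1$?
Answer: $-3080$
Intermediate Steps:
$h{\left(B \right)} = 1 + 2 B$ ($h{\left(B \right)} = B + \left(B - -1\right) = B + \left(B + 1\right) = B + \left(1 + B\right) = 1 + 2 B$)
$u{\left(f,a \right)} = a \left(1 + a\right)$ ($u{\left(f,a \right)} = \left(1 + a\right) a = a \left(1 + a\right)$)
$l = -56$ ($l = 6 + \left(-69 + \left(1 + 2 \cdot 3\right)\right) = 6 + \left(-69 + \left(1 + 6\right)\right) = 6 + \left(-69 + 7\right) = 6 - 62 = -56$)
$\left(u{\left(\frac{1}{-12},11 \right)} - 77\right) l = \left(11 \left(1 + 11\right) - 77\right) \left(-56\right) = \left(11 \cdot 12 - 77\right) \left(-56\right) = \left(132 - 77\right) \left(-56\right) = 55 \left(-56\right) = -3080$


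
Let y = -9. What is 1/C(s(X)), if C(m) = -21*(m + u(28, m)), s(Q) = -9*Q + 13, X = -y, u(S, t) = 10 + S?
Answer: 1/630 ≈ 0.0015873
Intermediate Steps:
X = 9 (X = -1*(-9) = 9)
s(Q) = 13 - 9*Q
C(m) = -798 - 21*m (C(m) = -21*(m + (10 + 28)) = -21*(m + 38) = -21*(38 + m) = -798 - 21*m)
1/C(s(X)) = 1/(-798 - 21*(13 - 9*9)) = 1/(-798 - 21*(13 - 81)) = 1/(-798 - 21*(-68)) = 1/(-798 + 1428) = 1/630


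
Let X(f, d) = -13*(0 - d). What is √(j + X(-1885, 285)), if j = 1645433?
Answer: √1649138 ≈ 1284.2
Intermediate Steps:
X(f, d) = 13*d (X(f, d) = -(-13)*d = 13*d)
√(j + X(-1885, 285)) = √(1645433 + 13*285) = √(1645433 + 3705) = √1649138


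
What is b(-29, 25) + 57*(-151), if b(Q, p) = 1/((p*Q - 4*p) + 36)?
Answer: -6790924/789 ≈ -8607.0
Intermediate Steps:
b(Q, p) = 1/(36 - 4*p + Q*p) (b(Q, p) = 1/((Q*p - 4*p) + 36) = 1/((-4*p + Q*p) + 36) = 1/(36 - 4*p + Q*p))
b(-29, 25) + 57*(-151) = 1/(36 - 4*25 - 29*25) + 57*(-151) = 1/(36 - 100 - 725) - 8607 = 1/(-789) - 8607 = -1/789 - 8607 = -6790924/789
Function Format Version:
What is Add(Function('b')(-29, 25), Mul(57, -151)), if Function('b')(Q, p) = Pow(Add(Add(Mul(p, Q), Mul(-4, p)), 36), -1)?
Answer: Rational(-6790924, 789) ≈ -8607.0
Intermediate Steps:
Function('b')(Q, p) = Pow(Add(36, Mul(-4, p), Mul(Q, p)), -1) (Function('b')(Q, p) = Pow(Add(Add(Mul(Q, p), Mul(-4, p)), 36), -1) = Pow(Add(Add(Mul(-4, p), Mul(Q, p)), 36), -1) = Pow(Add(36, Mul(-4, p), Mul(Q, p)), -1))
Add(Function('b')(-29, 25), Mul(57, -151)) = Add(Pow(Add(36, Mul(-4, 25), Mul(-29, 25)), -1), Mul(57, -151)) = Add(Pow(Add(36, -100, -725), -1), -8607) = Add(Pow(-789, -1), -8607) = Add(Rational(-1, 789), -8607) = Rational(-6790924, 789)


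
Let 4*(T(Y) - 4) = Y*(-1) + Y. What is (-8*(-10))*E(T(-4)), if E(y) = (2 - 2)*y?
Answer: 0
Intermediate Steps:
T(Y) = 4 (T(Y) = 4 + (Y*(-1) + Y)/4 = 4 + (-Y + Y)/4 = 4 + (1/4)*0 = 4 + 0 = 4)
E(y) = 0 (E(y) = 0*y = 0)
(-8*(-10))*E(T(-4)) = -8*(-10)*0 = 80*0 = 0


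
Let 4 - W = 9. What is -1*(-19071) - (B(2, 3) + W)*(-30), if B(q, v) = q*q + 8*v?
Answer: 19761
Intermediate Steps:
W = -5 (W = 4 - 1*9 = 4 - 9 = -5)
B(q, v) = q² + 8*v
-1*(-19071) - (B(2, 3) + W)*(-30) = -1*(-19071) - ((2² + 8*3) - 5)*(-30) = 19071 - ((4 + 24) - 5)*(-30) = 19071 - (28 - 5)*(-30) = 19071 - 23*(-30) = 19071 - 1*(-690) = 19071 + 690 = 19761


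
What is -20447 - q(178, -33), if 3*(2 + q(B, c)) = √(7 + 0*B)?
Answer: -20445 - √7/3 ≈ -20446.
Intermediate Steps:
q(B, c) = -2 + √7/3 (q(B, c) = -2 + √(7 + 0*B)/3 = -2 + √(7 + 0)/3 = -2 + √7/3)
-20447 - q(178, -33) = -20447 - (-2 + √7/3) = -20447 + (2 - √7/3) = -20445 - √7/3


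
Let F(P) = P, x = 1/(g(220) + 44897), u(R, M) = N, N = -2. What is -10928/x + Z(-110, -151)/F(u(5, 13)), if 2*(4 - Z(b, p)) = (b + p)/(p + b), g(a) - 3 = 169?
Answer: -1970056135/4 ≈ -4.9251e+8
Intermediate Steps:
g(a) = 172 (g(a) = 3 + 169 = 172)
u(R, M) = -2
Z(b, p) = 7/2 (Z(b, p) = 4 - (b + p)/(2*(p + b)) = 4 - (b + p)/(2*(b + p)) = 4 - ½*1 = 4 - ½ = 7/2)
x = 1/45069 (x = 1/(172 + 44897) = 1/45069 ≈ 2.2188e-5)
-10928/x + Z(-110, -151)/F(u(5, 13)) = -10928/1/45069 + (7/2)/(-2) = -10928*45069 + (7/2)*(-½) = -492514032 - 7/4 = -1970056135/4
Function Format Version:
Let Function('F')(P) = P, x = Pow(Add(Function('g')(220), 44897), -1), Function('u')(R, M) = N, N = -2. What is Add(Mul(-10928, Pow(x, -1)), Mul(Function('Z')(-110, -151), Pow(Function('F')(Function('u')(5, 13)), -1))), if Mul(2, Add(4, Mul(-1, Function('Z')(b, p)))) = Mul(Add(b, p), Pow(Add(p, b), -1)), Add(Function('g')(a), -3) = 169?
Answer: Rational(-1970056135, 4) ≈ -4.9251e+8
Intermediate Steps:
Function('g')(a) = 172 (Function('g')(a) = Add(3, 169) = 172)
Function('u')(R, M) = -2
Function('Z')(b, p) = Rational(7, 2) (Function('Z')(b, p) = Add(4, Mul(Rational(-1, 2), Mul(Add(b, p), Pow(Add(p, b), -1)))) = Add(4, Mul(Rational(-1, 2), Mul(Add(b, p), Pow(Add(b, p), -1)))) = Add(4, Mul(Rational(-1, 2), 1)) = Add(4, Rational(-1, 2)) = Rational(7, 2))
x = Rational(1, 45069) (x = Pow(Add(172, 44897), -1) = Pow(45069, -1) = Rational(1, 45069) ≈ 2.2188e-5)
Add(Mul(-10928, Pow(x, -1)), Mul(Function('Z')(-110, -151), Pow(Function('F')(Function('u')(5, 13)), -1))) = Add(Mul(-10928, Pow(Rational(1, 45069), -1)), Mul(Rational(7, 2), Pow(-2, -1))) = Add(Mul(-10928, 45069), Mul(Rational(7, 2), Rational(-1, 2))) = Add(-492514032, Rational(-7, 4)) = Rational(-1970056135, 4)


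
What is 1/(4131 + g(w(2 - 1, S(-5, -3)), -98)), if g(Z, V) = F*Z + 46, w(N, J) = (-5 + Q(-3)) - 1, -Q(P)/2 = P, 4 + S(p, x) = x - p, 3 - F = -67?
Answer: 1/4177 ≈ 0.00023941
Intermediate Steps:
F = 70 (F = 3 - 1*(-67) = 3 + 67 = 70)
S(p, x) = -4 + x - p (S(p, x) = -4 + (x - p) = -4 + x - p)
Q(P) = -2*P
w(N, J) = 0 (w(N, J) = (-5 - 2*(-3)) - 1 = (-5 + 6) - 1 = 1 - 1 = 0)
g(Z, V) = 46 + 70*Z (g(Z, V) = 70*Z + 46 = 46 + 70*Z)
1/(4131 + g(w(2 - 1, S(-5, -3)), -98)) = 1/(4131 + (46 + 70*0)) = 1/(4131 + (46 + 0)) = 1/(4131 + 46) = 1/4177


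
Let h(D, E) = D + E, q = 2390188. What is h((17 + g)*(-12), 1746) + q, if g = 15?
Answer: 2391550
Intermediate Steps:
h((17 + g)*(-12), 1746) + q = ((17 + 15)*(-12) + 1746) + 2390188 = (32*(-12) + 1746) + 2390188 = (-384 + 1746) + 2390188 = 1362 + 2390188 = 2391550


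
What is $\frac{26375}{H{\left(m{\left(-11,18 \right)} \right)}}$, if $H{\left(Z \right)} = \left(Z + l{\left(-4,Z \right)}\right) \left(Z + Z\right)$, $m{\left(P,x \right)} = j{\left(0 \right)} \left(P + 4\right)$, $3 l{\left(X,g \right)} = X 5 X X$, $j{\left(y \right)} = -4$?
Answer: $- \frac{79125}{13216} \approx -5.9871$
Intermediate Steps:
$l{\left(X,g \right)} = \frac{5 X^{3}}{3}$ ($l{\left(X,g \right)} = \frac{X 5 X X}{3} = \frac{5 X X X}{3} = \frac{5 X^{2} X}{3} = \frac{5 X^{3}}{3}$)
$m{\left(P,x \right)} = -16 - 4 P$ ($m{\left(P,x \right)} = - 4 \left(P + 4\right) = - 4 \left(4 + P\right) = -16 - 4 P$)
$H{\left(Z \right)} = 2 Z \left(- \frac{320}{3} + Z\right)$ ($H{\left(Z \right)} = \left(Z + \frac{5 \left(-4\right)^{3}}{3}\right) \left(Z + Z\right) = \left(Z + \frac{5}{3} \left(-64\right)\right) 2 Z = \left(Z - \frac{320}{3}\right) 2 Z = \left(- \frac{320}{3} + Z\right) 2 Z = 2 Z \left(- \frac{320}{3} + Z\right)$)
$\frac{26375}{H{\left(m{\left(-11,18 \right)} \right)}} = \frac{26375}{\frac{2}{3} \left(-16 - -44\right) \left(-320 + 3 \left(-16 - -44\right)\right)} = \frac{26375}{\frac{2}{3} \left(-16 + 44\right) \left(-320 + 3 \left(-16 + 44\right)\right)} = \frac{26375}{\frac{2}{3} \cdot 28 \left(-320 + 3 \cdot 28\right)} = \frac{26375}{\frac{2}{3} \cdot 28 \left(-320 + 84\right)} = \frac{26375}{\frac{2}{3} \cdot 28 \left(-236\right)} = \frac{26375}{- \frac{13216}{3}} = 26375 \left(- \frac{3}{13216}\right) = - \frac{79125}{13216}$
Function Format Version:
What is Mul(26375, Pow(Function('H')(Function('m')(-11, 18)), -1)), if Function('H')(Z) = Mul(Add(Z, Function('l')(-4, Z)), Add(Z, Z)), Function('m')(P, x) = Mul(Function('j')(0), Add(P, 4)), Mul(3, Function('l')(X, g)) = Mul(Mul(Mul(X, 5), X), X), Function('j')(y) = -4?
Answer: Rational(-79125, 13216) ≈ -5.9871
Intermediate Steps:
Function('l')(X, g) = Mul(Rational(5, 3), Pow(X, 3)) (Function('l')(X, g) = Mul(Rational(1, 3), Mul(Mul(Mul(X, 5), X), X)) = Mul(Rational(1, 3), Mul(Mul(Mul(5, X), X), X)) = Mul(Rational(1, 3), Mul(Mul(5, Pow(X, 2)), X)) = Mul(Rational(1, 3), Mul(5, Pow(X, 3))) = Mul(Rational(5, 3), Pow(X, 3)))
Function('m')(P, x) = Add(-16, Mul(-4, P)) (Function('m')(P, x) = Mul(-4, Add(P, 4)) = Mul(-4, Add(4, P)) = Add(-16, Mul(-4, P)))
Function('H')(Z) = Mul(2, Z, Add(Rational(-320, 3), Z)) (Function('H')(Z) = Mul(Add(Z, Mul(Rational(5, 3), Pow(-4, 3))), Add(Z, Z)) = Mul(Add(Z, Mul(Rational(5, 3), -64)), Mul(2, Z)) = Mul(Add(Z, Rational(-320, 3)), Mul(2, Z)) = Mul(Add(Rational(-320, 3), Z), Mul(2, Z)) = Mul(2, Z, Add(Rational(-320, 3), Z)))
Mul(26375, Pow(Function('H')(Function('m')(-11, 18)), -1)) = Mul(26375, Pow(Mul(Rational(2, 3), Add(-16, Mul(-4, -11)), Add(-320, Mul(3, Add(-16, Mul(-4, -11))))), -1)) = Mul(26375, Pow(Mul(Rational(2, 3), Add(-16, 44), Add(-320, Mul(3, Add(-16, 44)))), -1)) = Mul(26375, Pow(Mul(Rational(2, 3), 28, Add(-320, Mul(3, 28))), -1)) = Mul(26375, Pow(Mul(Rational(2, 3), 28, Add(-320, 84)), -1)) = Mul(26375, Pow(Mul(Rational(2, 3), 28, -236), -1)) = Mul(26375, Pow(Rational(-13216, 3), -1)) = Mul(26375, Rational(-3, 13216)) = Rational(-79125, 13216)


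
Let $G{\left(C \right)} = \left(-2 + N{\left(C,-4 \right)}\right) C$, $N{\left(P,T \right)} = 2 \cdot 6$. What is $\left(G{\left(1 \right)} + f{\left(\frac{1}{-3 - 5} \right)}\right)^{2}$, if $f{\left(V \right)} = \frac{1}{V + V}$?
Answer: $36$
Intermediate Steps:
$N{\left(P,T \right)} = 12$
$G{\left(C \right)} = 10 C$ ($G{\left(C \right)} = \left(-2 + 12\right) C = 10 C$)
$f{\left(V \right)} = \frac{1}{2 V}$
$\left(G{\left(1 \right)} + f{\left(\frac{1}{-3 - 5} \right)}\right)^{2} = \left(10 \cdot 1 + \frac{1}{2 \frac{1}{-3 - 5}}\right)^{2} = \left(10 + \frac{1}{2 \frac{1}{-8}}\right)^{2} = \left(10 + \frac{1}{2 \left(- \frac{1}{8}\right)}\right)^{2} = \left(10 + \frac{1}{2} \left(-8\right)\right)^{2} = \left(10 - 4\right)^{2} = 6^{2} = 36$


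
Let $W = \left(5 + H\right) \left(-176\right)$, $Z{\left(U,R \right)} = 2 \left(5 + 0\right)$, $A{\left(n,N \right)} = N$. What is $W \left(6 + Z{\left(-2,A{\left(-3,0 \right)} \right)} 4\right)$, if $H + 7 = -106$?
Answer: $874368$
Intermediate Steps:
$H = -113$ ($H = -7 - 106 = -113$)
$Z{\left(U,R \right)} = 10$ ($Z{\left(U,R \right)} = 2 \cdot 5 = 10$)
$W = 19008$ ($W = \left(5 - 113\right) \left(-176\right) = \left(-108\right) \left(-176\right) = 19008$)
$W \left(6 + Z{\left(-2,A{\left(-3,0 \right)} \right)} 4\right) = 19008 \left(6 + 10 \cdot 4\right) = 19008 \left(6 + 40\right) = 19008 \cdot 46 = 874368$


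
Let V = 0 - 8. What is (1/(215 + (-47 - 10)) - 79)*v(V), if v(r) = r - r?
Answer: 0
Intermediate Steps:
V = -8
v(r) = 0
(1/(215 + (-47 - 10)) - 79)*v(V) = (1/(215 + (-47 - 10)) - 79)*0 = (1/(215 - 57) - 79)*0 = (1/158 - 79)*0 = -12481/158*0 = 0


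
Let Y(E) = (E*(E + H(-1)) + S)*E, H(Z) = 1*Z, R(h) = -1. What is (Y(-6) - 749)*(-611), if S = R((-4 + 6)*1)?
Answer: 607945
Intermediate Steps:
H(Z) = Z
S = -1
Y(E) = E*(-1 + E*(-1 + E)) (Y(E) = (E*(E - 1) - 1)*E = (E*(-1 + E) - 1)*E = (-1 + E*(-1 + E))*E = E*(-1 + E*(-1 + E)))
(Y(-6) - 749)*(-611) = (-6*(-1 + (-6)² - 1*(-6)) - 749)*(-611) = (-6*(-1 + 36 + 6) - 749)*(-611) = (-6*41 - 749)*(-611) = (-246 - 749)*(-611) = -995*(-611) = 607945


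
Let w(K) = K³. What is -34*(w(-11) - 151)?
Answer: 50388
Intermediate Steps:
-34*(w(-11) - 151) = -34*((-11)³ - 151) = -34*(-1331 - 151) = -34*(-1482) = 50388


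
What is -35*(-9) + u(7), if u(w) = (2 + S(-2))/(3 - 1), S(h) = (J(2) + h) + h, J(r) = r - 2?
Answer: 314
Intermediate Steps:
J(r) = -2 + r
S(h) = 2*h (S(h) = ((-2 + 2) + h) + h = (0 + h) + h = h + h = 2*h)
u(w) = -1 (u(w) = (2 + 2*(-2))/(3 - 1) = (2 - 4)/2 = -2*1/2 = -1)
-35*(-9) + u(7) = -35*(-9) - 1 = 315 - 1 = 314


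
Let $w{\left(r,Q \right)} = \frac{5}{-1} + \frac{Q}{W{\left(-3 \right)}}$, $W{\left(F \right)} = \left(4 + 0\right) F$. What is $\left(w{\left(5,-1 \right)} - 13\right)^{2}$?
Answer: $\frac{46225}{144} \approx 321.01$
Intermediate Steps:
$W{\left(F \right)} = 4 F$
$w{\left(r,Q \right)} = -5 - \frac{Q}{12}$ ($w{\left(r,Q \right)} = \frac{5}{-1} + \frac{Q}{4 \left(-3\right)} = 5 \left(-1\right) + \frac{Q}{-12} = -5 + Q \left(- \frac{1}{12}\right) = -5 - \frac{Q}{12}$)
$\left(w{\left(5,-1 \right)} - 13\right)^{2} = \left(\left(-5 - - \frac{1}{12}\right) - 13\right)^{2} = \left(\left(-5 + \frac{1}{12}\right) - 13\right)^{2} = \left(- \frac{59}{12} - 13\right)^{2} = \left(- \frac{215}{12}\right)^{2} = \frac{46225}{144}$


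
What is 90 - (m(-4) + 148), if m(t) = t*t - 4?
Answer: -70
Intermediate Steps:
m(t) = -4 + t² (m(t) = t² - 4 = -4 + t²)
90 - (m(-4) + 148) = 90 - ((-4 + (-4)²) + 148) = 90 - ((-4 + 16) + 148) = 90 - (12 + 148) = 90 - 1*160 = 90 - 160 = -70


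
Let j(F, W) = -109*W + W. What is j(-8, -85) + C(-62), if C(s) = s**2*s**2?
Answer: 14785516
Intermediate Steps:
j(F, W) = -108*W
C(s) = s**4
j(-8, -85) + C(-62) = -108*(-85) + (-62)**4 = 9180 + 14776336 = 14785516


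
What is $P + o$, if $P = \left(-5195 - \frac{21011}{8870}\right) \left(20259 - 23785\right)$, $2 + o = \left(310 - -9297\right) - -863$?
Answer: $\frac{81321890923}{4435} \approx 1.8336 \cdot 10^{7}$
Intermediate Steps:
$o = 10468$ ($o = -2 + \left(\left(310 - -9297\right) - -863\right) = -2 + \left(\left(310 + 9297\right) + 863\right) = -2 + \left(9607 + 863\right) = -2 + 10470 = 10468$)
$P = \frac{81275465343}{4435}$ ($P = \left(-5195 - \frac{21011}{8870}\right) \left(-3526\right) = \left(- \frac{46100661}{8870}\right) \left(-3526\right) = \frac{81275465343}{4435} \approx 1.8326 \cdot 10^{7}$)
$P + o = \frac{81275465343}{4435} + 10468 = \frac{81321890923}{4435}$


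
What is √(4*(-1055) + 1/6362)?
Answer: 21*I*√387312198/6362 ≈ 64.962*I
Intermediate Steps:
√(4*(-1055) + 1/6362) = √(-4220 + 1/6362) = √(-26847639/6362) = 21*I*√387312198/6362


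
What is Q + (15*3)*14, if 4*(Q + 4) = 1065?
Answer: 3569/4 ≈ 892.25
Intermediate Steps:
Q = 1049/4 (Q = -4 + (¼)*1065 = -4 + 1065/4 = 1049/4 ≈ 262.25)
Q + (15*3)*14 = 1049/4 + (15*3)*14 = 1049/4 + 45*14 = 1049/4 + 630 = 3569/4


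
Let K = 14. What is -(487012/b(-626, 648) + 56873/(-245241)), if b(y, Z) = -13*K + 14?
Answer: 9953738713/3433374 ≈ 2899.1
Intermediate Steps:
b(y, Z) = -168 (b(y, Z) = -13*14 + 14 = -182 + 14 = -168)
-(487012/b(-626, 648) + 56873/(-245241)) = -(487012/(-168) + 56873/(-245241)) = -(487012*(-1/168) + 56873*(-1/245241)) = -(-121753/42 - 56873/245241) = -1*(-9953738713/3433374) = 9953738713/3433374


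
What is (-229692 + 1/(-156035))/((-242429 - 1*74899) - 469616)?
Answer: 35839991221/122790807040 ≈ 0.29188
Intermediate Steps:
(-229692 + 1/(-156035))/((-242429 - 1*74899) - 469616) = (-229692 - 1/156035)/((-242429 - 74899) - 469616) = -35839991221/(156035*(-317328 - 469616)) = -35839991221/156035/(-786944) = -35839991221/156035*(-1/786944) = 35839991221/122790807040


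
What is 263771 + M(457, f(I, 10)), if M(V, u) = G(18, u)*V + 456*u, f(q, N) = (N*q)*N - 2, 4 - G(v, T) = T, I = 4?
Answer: 265201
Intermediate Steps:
G(v, T) = 4 - T
f(q, N) = -2 + q*N² (f(q, N) = q*N² - 2 = -2 + q*N²)
M(V, u) = 456*u + V*(4 - u) (M(V, u) = (4 - u)*V + 456*u = V*(4 - u) + 456*u = 456*u + V*(4 - u))
263771 + M(457, f(I, 10)) = 263771 + (456*(-2 + 4*10²) - 1*457*(-4 + (-2 + 4*10²))) = 263771 + (456*(-2 + 4*100) - 1*457*(-4 + (-2 + 4*100))) = 263771 + (456*(-2 + 400) - 1*457*(-4 + (-2 + 400))) = 263771 + (456*398 - 1*457*(-4 + 398)) = 263771 + (181488 - 1*457*394) = 263771 + (181488 - 180058) = 263771 + 1430 = 265201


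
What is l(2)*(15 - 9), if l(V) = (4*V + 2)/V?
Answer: 30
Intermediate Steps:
l(V) = (2 + 4*V)/V
l(2)*(15 - 9) = (4 + 2/2)*(15 - 9) = (4 + 2*(½))*6 = (4 + 1)*6 = 5*6 = 30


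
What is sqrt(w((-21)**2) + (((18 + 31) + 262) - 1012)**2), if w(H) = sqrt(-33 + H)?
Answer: sqrt(491401 + 2*sqrt(102)) ≈ 701.01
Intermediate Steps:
sqrt(w((-21)**2) + (((18 + 31) + 262) - 1012)**2) = sqrt(sqrt(-33 + (-21)**2) + (((18 + 31) + 262) - 1012)**2) = sqrt(sqrt(-33 + 441) + ((49 + 262) - 1012)**2) = sqrt(sqrt(408) + (311 - 1012)**2) = sqrt(2*sqrt(102) + (-701)**2) = sqrt(2*sqrt(102) + 491401) = sqrt(491401 + 2*sqrt(102))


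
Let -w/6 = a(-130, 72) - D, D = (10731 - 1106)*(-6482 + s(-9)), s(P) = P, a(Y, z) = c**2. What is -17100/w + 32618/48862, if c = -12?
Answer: 1018991022221/1526351620189 ≈ 0.66760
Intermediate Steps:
a(Y, z) = 144 (a(Y, z) = (-12)**2 = 144)
D = -62475875 (D = (10731 - 1106)*(-6482 - 9) = 9625*(-6491) = -62475875)
w = -374856114 (w = -6*(144 - 1*(-62475875)) = -6*(144 + 62475875) = -6*62476019 = -374856114)
-17100/w + 32618/48862 = -17100/(-374856114) + 32618/48862 = -17100*(-1/374856114) + 32618*(1/48862) = 2850/62476019 + 16309/24431 = 1018991022221/1526351620189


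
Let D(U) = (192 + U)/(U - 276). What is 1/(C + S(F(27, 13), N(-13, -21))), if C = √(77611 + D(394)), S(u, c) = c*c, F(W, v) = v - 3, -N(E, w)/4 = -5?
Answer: 11800/2430329 - √270181178/4860658 ≈ 0.0014736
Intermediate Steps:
N(E, w) = 20 (N(E, w) = -4*(-5) = 20)
D(U) = (192 + U)/(-276 + U)
F(W, v) = -3 + v
S(u, c) = c²
C = √270181178/59 (C = √(77611 + (192 + 394)/(-276 + 394)) = √(77611 + 586/118) = √(77611 + (1/118)*586) = √(77611 + 293/59) = √(4579342/59) = √270181178/59 ≈ 278.60)
1/(C + S(F(27, 13), N(-13, -21))) = 1/(√270181178/59 + 20²) = 1/(√270181178/59 + 400) = 1/(400 + √270181178/59)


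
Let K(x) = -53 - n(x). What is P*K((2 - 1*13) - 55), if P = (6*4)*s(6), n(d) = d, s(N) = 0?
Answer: 0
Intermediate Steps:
K(x) = -53 - x
P = 0 (P = (6*4)*0 = 24*0 = 0)
P*K((2 - 1*13) - 55) = 0*(-53 - ((2 - 1*13) - 55)) = 0*(-53 - ((2 - 13) - 55)) = 0*(-53 - (-11 - 55)) = 0*(-53 - 1*(-66)) = 0*(-53 + 66) = 0*13 = 0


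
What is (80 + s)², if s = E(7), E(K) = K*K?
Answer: 16641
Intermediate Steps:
E(K) = K²
s = 49 (s = 7² = 49)
(80 + s)² = (80 + 49)² = 129² = 16641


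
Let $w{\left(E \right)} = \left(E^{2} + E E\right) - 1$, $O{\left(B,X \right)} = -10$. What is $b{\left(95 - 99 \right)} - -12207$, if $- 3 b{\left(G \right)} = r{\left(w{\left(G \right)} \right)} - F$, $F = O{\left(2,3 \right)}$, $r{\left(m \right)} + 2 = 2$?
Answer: $\frac{36611}{3} \approx 12204.0$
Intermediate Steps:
$w{\left(E \right)} = -1 + 2 E^{2}$ ($w{\left(E \right)} = \left(E^{2} + E^{2}\right) - 1 = 2 E^{2} - 1 = -1 + 2 E^{2}$)
$r{\left(m \right)} = 0$ ($r{\left(m \right)} = -2 + 2 = 0$)
$F = -10$
$b{\left(G \right)} = - \frac{10}{3}$ ($b{\left(G \right)} = - \frac{0 - -10}{3} = - \frac{0 + 10}{3} = \left(- \frac{1}{3}\right) 10 = - \frac{10}{3}$)
$b{\left(95 - 99 \right)} - -12207 = - \frac{10}{3} - -12207 = - \frac{10}{3} + 12207 = \frac{36611}{3}$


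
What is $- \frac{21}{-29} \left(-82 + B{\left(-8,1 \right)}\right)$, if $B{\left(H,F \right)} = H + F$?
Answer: $- \frac{1869}{29} \approx -64.448$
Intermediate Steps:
$B{\left(H,F \right)} = F + H$
$- \frac{21}{-29} \left(-82 + B{\left(-8,1 \right)}\right) = - \frac{21}{-29} \left(-82 + \left(1 - 8\right)\right) = \left(-21\right) \left(- \frac{1}{29}\right) \left(-82 - 7\right) = \frac{21}{29} \left(-89\right) = - \frac{1869}{29}$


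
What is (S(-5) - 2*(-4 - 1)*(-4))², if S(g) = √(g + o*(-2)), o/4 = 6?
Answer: (40 - I*√53)² ≈ 1547.0 - 582.41*I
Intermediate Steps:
o = 24 (o = 4*6 = 24)
S(g) = √(-48 + g) (S(g) = √(g + 24*(-2)) = √(g - 48) = √(-48 + g))
(S(-5) - 2*(-4 - 1)*(-4))² = (√(-48 - 5) - 2*(-4 - 1)*(-4))² = (√(-53) - 2*(-5)*(-4))² = (I*√53 + 10*(-4))² = (I*√53 - 40)² = (-40 + I*√53)²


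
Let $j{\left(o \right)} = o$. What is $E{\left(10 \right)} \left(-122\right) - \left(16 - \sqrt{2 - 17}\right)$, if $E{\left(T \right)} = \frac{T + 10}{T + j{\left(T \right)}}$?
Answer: $-138 + i \sqrt{15} \approx -138.0 + 3.873 i$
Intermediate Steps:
$E{\left(T \right)} = \frac{10 + T}{2 T}$ ($E{\left(T \right)} = \frac{T + 10}{T + T} = \frac{10 + T}{2 T}$)
$E{\left(10 \right)} \left(-122\right) - \left(16 - \sqrt{2 - 17}\right) = \frac{10 + 10}{2 \cdot 10} \left(-122\right) - \left(16 - \sqrt{2 - 17}\right) = \frac{1}{2} \cdot \frac{1}{10} \cdot 20 \left(-122\right) - \left(16 - \sqrt{-15}\right) = 1 \left(-122\right) - \left(16 - i \sqrt{15}\right) = -122 - \left(16 - i \sqrt{15}\right) = -138 + i \sqrt{15}$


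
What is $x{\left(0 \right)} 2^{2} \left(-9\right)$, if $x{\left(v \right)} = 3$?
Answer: $-108$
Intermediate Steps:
$x{\left(0 \right)} 2^{2} \left(-9\right) = 3 \cdot 2^{2} \left(-9\right) = 3 \cdot 4 \left(-9\right) = 12 \left(-9\right) = -108$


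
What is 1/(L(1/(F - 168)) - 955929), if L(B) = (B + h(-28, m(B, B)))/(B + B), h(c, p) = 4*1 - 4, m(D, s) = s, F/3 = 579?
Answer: -2/1911857 ≈ -1.0461e-6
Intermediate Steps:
F = 1737 (F = 3*579 = 1737)
h(c, p) = 0 (h(c, p) = 4 - 4 = 0)
L(B) = ½ (L(B) = (B + 0)/(B + B) = B/((2*B)) = B*(1/(2*B)) = ½)
1/(L(1/(F - 168)) - 955929) = 1/(½ - 955929) = 1/(-1911857/2) = -2/1911857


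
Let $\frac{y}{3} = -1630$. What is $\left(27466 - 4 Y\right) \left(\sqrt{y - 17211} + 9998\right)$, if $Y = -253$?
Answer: $284723044 + 28478 i \sqrt{22101} \approx 2.8472 \cdot 10^{8} + 4.2337 \cdot 10^{6} i$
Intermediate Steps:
$y = -4890$ ($y = 3 \left(-1630\right) = -4890$)
$\left(27466 - 4 Y\right) \left(\sqrt{y - 17211} + 9998\right) = \left(27466 - -1012\right) \left(\sqrt{-4890 - 17211} + 9998\right) = \left(27466 + 1012\right) \left(\sqrt{-22101} + 9998\right) = 28478 \left(i \sqrt{22101} + 9998\right) = 28478 \left(9998 + i \sqrt{22101}\right) = 284723044 + 28478 i \sqrt{22101}$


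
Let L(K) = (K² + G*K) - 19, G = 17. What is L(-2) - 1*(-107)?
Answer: 58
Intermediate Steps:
L(K) = -19 + K² + 17*K (L(K) = (K² + 17*K) - 19 = -19 + K² + 17*K)
L(-2) - 1*(-107) = (-19 + (-2)² + 17*(-2)) - 1*(-107) = (-19 + 4 - 34) + 107 = -49 + 107 = 58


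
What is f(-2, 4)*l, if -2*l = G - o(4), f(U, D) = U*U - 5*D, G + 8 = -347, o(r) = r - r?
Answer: -2840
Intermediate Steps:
o(r) = 0
G = -355 (G = -8 - 347 = -355)
f(U, D) = U² - 5*D
l = 355/2 (l = -(-355 - 1*0)/2 = -(-355 + 0)/2 = -½*(-355) = 355/2 ≈ 177.50)
f(-2, 4)*l = ((-2)² - 5*4)*(355/2) = (4 - 20)*(355/2) = -16*355/2 = -2840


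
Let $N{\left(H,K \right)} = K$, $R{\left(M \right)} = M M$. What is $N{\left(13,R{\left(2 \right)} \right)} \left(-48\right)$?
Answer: $-192$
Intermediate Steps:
$R{\left(M \right)} = M^{2}$
$N{\left(13,R{\left(2 \right)} \right)} \left(-48\right) = 2^{2} \left(-48\right) = 4 \left(-48\right) = -192$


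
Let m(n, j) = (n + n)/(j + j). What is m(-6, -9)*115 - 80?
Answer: -10/3 ≈ -3.3333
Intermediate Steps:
m(n, j) = n/j (m(n, j) = (2*n)/((2*j)) = (2*n)*(1/(2*j)) = n/j)
m(-6, -9)*115 - 80 = -6/(-9)*115 - 80 = -6*(-⅑)*115 - 80 = (⅔)*115 - 80 = 230/3 - 80 = -10/3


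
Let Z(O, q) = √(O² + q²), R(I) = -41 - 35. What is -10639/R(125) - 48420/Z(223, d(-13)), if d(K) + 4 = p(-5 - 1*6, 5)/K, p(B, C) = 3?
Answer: 10639/76 - 314730*√8407226/4203613 ≈ -77.104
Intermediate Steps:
R(I) = -76
d(K) = -4 + 3/K
-10639/R(125) - 48420/Z(223, d(-13)) = -10639/(-76) - 48420/√(223² + (-4 + 3/(-13))²) = -10639*(-1/76) - 48420/√(49729 + (-4 + 3*(-1/13))²) = 10639/76 - 48420/√(49729 + (-4 - 3/13)²) = 10639/76 - 48420/√(49729 + (-55/13)²) = 10639/76 - 48420/√(49729 + 3025/169) = 10639/76 - 48420*13*√8407226/8407226 = 10639/76 - 314730*√8407226/4203613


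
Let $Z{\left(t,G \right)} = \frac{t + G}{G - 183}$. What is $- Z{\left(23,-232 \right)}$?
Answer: $- \frac{209}{415} \approx -0.50361$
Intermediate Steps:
$Z{\left(t,G \right)} = \frac{G + t}{-183 + G}$
$- Z{\left(23,-232 \right)} = - \frac{-232 + 23}{-183 - 232} = - \frac{-209}{-415} = - \frac{\left(-1\right) \left(-209\right)}{415} = \left(-1\right) \frac{209}{415} = - \frac{209}{415}$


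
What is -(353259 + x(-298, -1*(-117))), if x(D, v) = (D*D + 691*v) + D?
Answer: -522612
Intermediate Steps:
x(D, v) = D + D² + 691*v (x(D, v) = (D² + 691*v) + D = D + D² + 691*v)
-(353259 + x(-298, -1*(-117))) = -(353259 + (-298 + (-298)² + 691*(-1*(-117)))) = -(353259 + (-298 + 88804 + 691*117)) = -(353259 + (-298 + 88804 + 80847)) = -(353259 + 169353) = -1*522612 = -522612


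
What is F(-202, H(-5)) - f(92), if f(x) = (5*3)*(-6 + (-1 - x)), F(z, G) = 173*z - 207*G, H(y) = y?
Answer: -32426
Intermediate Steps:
F(z, G) = -207*G + 173*z
f(x) = -105 - 15*x (f(x) = 15*(-7 - x) = -105 - 15*x)
F(-202, H(-5)) - f(92) = (-207*(-5) + 173*(-202)) - (-105 - 15*92) = (1035 - 34946) - (-105 - 1380) = -33911 - 1*(-1485) = -33911 + 1485 = -32426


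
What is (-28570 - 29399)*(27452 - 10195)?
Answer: -1000371033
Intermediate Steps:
(-28570 - 29399)*(27452 - 10195) = -57969*17257 = -1000371033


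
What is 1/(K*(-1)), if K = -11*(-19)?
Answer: -1/209 ≈ -0.0047847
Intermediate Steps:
K = 209
1/(K*(-1)) = 1/(209*(-1)) = 1/(-209) = -1/209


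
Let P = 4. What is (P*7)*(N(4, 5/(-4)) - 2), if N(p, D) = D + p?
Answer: 21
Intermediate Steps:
(P*7)*(N(4, 5/(-4)) - 2) = (4*7)*((5/(-4) + 4) - 2) = 28*((5*(-¼) + 4) - 2) = 28*((-5/4 + 4) - 2) = 28*(11/4 - 2) = 28*(¾) = 21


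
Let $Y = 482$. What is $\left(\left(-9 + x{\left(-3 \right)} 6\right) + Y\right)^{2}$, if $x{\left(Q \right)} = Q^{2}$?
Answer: $277729$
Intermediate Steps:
$\left(\left(-9 + x{\left(-3 \right)} 6\right) + Y\right)^{2} = \left(\left(-9 + \left(-3\right)^{2} \cdot 6\right) + 482\right)^{2} = \left(\left(-9 + 9 \cdot 6\right) + 482\right)^{2} = \left(\left(-9 + 54\right) + 482\right)^{2} = \left(45 + 482\right)^{2} = 527^{2} = 277729$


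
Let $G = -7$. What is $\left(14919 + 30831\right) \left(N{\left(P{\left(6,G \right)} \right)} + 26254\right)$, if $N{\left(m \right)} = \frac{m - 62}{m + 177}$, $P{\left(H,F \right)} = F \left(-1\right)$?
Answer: $\frac{110501827875}{92} \approx 1.2011 \cdot 10^{9}$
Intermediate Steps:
$P{\left(H,F \right)} = - F$
$N{\left(m \right)} = \frac{-62 + m}{177 + m}$
$\left(14919 + 30831\right) \left(N{\left(P{\left(6,G \right)} \right)} + 26254\right) = \left(14919 + 30831\right) \left(\frac{-62 - -7}{177 - -7} + 26254\right) = 45750 \left(\frac{-62 + 7}{177 + 7} + 26254\right) = 45750 \left(\frac{1}{184} \left(-55\right) + 26254\right) = 45750 \left(- \frac{55}{184} + 26254\right) = 45750 \cdot \frac{4830681}{184} = \frac{110501827875}{92}$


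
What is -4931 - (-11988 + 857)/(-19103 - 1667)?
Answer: -102428001/20770 ≈ -4931.5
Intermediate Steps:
-4931 - (-11988 + 857)/(-19103 - 1667) = -4931 - (-11131)/(-20770) = -4931 - (-11131)*(-1)/20770 = -4931 - 1*11131/20770 = -4931 - 11131/20770 = -102428001/20770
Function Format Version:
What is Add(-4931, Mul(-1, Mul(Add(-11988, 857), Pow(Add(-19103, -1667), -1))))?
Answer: Rational(-102428001, 20770) ≈ -4931.5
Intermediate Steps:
Add(-4931, Mul(-1, Mul(Add(-11988, 857), Pow(Add(-19103, -1667), -1)))) = Add(-4931, Mul(-1, Mul(-11131, Pow(-20770, -1)))) = Add(-4931, Mul(-1, Mul(-11131, Rational(-1, 20770)))) = Add(-4931, Mul(-1, Rational(11131, 20770))) = Add(-4931, Rational(-11131, 20770)) = Rational(-102428001, 20770)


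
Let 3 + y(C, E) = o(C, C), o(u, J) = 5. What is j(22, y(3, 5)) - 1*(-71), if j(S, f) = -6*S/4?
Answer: 38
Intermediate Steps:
y(C, E) = 2 (y(C, E) = -3 + 5 = 2)
j(S, f) = -3*S/2 (j(S, f) = -6*S/4 = -3*S/2)
j(22, y(3, 5)) - 1*(-71) = -3/2*22 - 1*(-71) = -33 + 71 = 38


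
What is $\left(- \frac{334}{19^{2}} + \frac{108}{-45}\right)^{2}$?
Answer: $\frac{36024004}{3258025} \approx 11.057$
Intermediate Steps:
$\left(- \frac{334}{19^{2}} + \frac{108}{-45}\right)^{2} = \left(- \frac{334}{361} + 108 \left(- \frac{1}{45}\right)\right)^{2} = \left(\left(-334\right) \frac{1}{361} - \frac{12}{5}\right)^{2} = \left(- \frac{334}{361} - \frac{12}{5}\right)^{2} = \left(- \frac{6002}{1805}\right)^{2} = \frac{36024004}{3258025}$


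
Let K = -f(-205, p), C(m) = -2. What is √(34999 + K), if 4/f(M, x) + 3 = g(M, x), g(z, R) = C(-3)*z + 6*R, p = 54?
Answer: √18702097715/731 ≈ 187.08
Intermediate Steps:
g(z, R) = -2*z + 6*R
f(M, x) = 4/(-3 - 2*M + 6*x) (f(M, x) = 4/(-3 + (-2*M + 6*x)) = 4/(-3 - 2*M + 6*x))
K = -4/731 (K = -4/(-3 - 2*(-205) + 6*54) = -4/(-3 + 410 + 324) = -4/731 ≈ -0.0054720)
√(34999 + K) = √(34999 - 4/731) = √(25584265/731) = √18702097715/731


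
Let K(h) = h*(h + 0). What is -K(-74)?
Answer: -5476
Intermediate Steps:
K(h) = h² (K(h) = h*h = h²)
-K(-74) = -1*(-74)² = -1*5476 = -5476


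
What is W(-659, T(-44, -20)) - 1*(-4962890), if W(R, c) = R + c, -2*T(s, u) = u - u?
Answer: 4962231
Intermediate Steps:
T(s, u) = 0 (T(s, u) = -(u - u)/2 = -½*0 = 0)
W(-659, T(-44, -20)) - 1*(-4962890) = (-659 + 0) - 1*(-4962890) = -659 + 4962890 = 4962231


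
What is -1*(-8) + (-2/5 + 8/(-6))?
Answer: 94/15 ≈ 6.2667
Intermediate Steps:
-1*(-8) + (-2/5 + 8/(-6)) = 8 + (-2*1/5 + 8*(-1/6)) = 8 + (-2/5 - 4/3) = 8 - 26/15 = 94/15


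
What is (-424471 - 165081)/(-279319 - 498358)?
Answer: 589552/777677 ≈ 0.75809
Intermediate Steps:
(-424471 - 165081)/(-279319 - 498358) = -589552/(-777677) = -589552*(-1/777677) = 589552/777677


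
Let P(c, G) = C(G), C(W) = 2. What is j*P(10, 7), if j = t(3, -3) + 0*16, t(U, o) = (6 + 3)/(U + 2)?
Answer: 18/5 ≈ 3.6000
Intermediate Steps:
P(c, G) = 2
t(U, o) = 9/(2 + U)
j = 9/5 (j = 9/(2 + 3) + 0*16 = 9/5 + 0 = 9/5 ≈ 1.8000)
j*P(10, 7) = (9/5)*2 = 18/5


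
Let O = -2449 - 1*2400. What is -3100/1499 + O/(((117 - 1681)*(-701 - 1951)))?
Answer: -989632727/478264944 ≈ -2.0692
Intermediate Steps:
O = -4849 (O = -2449 - 2400 = -4849)
-3100/1499 + O/(((117 - 1681)*(-701 - 1951))) = -3100/1499 - 4849*1/((-701 - 1951)*(117 - 1681)) = -3100*1/1499 - 4849/((-1564*(-2652))) = -3100/1499 - 4849/4147728 = -3100/1499 - 4849*1/4147728 = -3100/1499 - 373/319056 = -989632727/478264944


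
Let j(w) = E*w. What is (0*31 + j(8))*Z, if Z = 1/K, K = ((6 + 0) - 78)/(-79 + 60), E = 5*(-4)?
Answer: -380/9 ≈ -42.222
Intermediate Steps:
E = -20
K = 72/19 (K = (6 - 78)/(-19) = -72*(-1/19) = 72/19 ≈ 3.7895)
j(w) = -20*w
Z = 19/72 (Z = 1/(72/19) = 19/72 ≈ 0.26389)
(0*31 + j(8))*Z = (0*31 - 20*8)*(19/72) = (0 - 160)*(19/72) = -160*19/72 = -380/9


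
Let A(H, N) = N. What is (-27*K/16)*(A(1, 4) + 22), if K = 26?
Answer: -4563/4 ≈ -1140.8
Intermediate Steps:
(-27*K/16)*(A(1, 4) + 22) = (-702/16)*(4 + 22) = -702/16*26 = -27*13/8*26 = -351/8*26 = -4563/4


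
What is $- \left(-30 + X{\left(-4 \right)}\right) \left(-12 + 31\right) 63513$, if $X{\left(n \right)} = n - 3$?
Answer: $44649639$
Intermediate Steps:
$X{\left(n \right)} = -3 + n$
$- \left(-30 + X{\left(-4 \right)}\right) \left(-12 + 31\right) 63513 = - \left(-30 - 7\right) \left(-12 + 31\right) 63513 = - \left(-30 - 7\right) 19 \cdot 63513 = - \left(-37\right) 19 \cdot 63513 = - \left(-703\right) 63513 = \left(-1\right) \left(-44649639\right) = 44649639$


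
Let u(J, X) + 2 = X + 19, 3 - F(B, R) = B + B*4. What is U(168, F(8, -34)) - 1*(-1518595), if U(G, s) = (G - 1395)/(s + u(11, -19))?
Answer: 19742144/13 ≈ 1.5186e+6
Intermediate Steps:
F(B, R) = 3 - 5*B (F(B, R) = 3 - (B + B*4) = 3 - (B + 4*B) = 3 - 5*B)
u(J, X) = 17 + X (u(J, X) = -2 + (X + 19) = -2 + (19 + X) = 17 + X)
U(G, s) = (-1395 + G)/(-2 + s) (U(G, s) = (G - 1395)/(s + (17 - 19)) = (-1395 + G)/(s - 2) = (-1395 + G)/(-2 + s))
U(168, F(8, -34)) - 1*(-1518595) = (-1395 + 168)/(-2 + (3 - 5*8)) - 1*(-1518595) = -1227/(-2 + (3 - 40)) + 1518595 = -1227/(-2 - 37) + 1518595 = -1227/(-39) + 1518595 = -1/39*(-1227) + 1518595 = 409/13 + 1518595 = 19742144/13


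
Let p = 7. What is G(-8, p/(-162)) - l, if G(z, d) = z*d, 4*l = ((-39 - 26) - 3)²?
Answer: -93608/81 ≈ -1155.7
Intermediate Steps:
l = 1156 (l = ((-39 - 26) - 3)²/4 = (-65 - 3)²/4 = (¼)*(-68)² = (¼)*4624 = 1156)
G(z, d) = d*z
G(-8, p/(-162)) - l = (7/(-162))*(-8) - 1*1156 = (7*(-1/162))*(-8) - 1156 = -7/162*(-8) - 1156 = 28/81 - 1156 = -93608/81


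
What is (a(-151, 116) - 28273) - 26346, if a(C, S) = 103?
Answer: -54516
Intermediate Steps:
(a(-151, 116) - 28273) - 26346 = (103 - 28273) - 26346 = -28170 - 26346 = -54516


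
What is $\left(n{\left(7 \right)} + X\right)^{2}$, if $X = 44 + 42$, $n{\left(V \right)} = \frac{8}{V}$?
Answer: $\frac{372100}{49} \approx 7593.9$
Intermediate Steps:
$X = 86$
$\left(n{\left(7 \right)} + X\right)^{2} = \left(\frac{8}{7} + 86\right)^{2} = \left(\frac{610}{7}\right)^{2} = \frac{372100}{49}$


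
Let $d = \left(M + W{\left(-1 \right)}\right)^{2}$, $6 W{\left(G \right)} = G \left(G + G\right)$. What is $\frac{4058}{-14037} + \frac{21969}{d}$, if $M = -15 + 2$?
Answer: $\frac{2769549925}{20269428} \approx 136.64$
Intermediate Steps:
$M = -13$
$W{\left(G \right)} = \frac{G^{2}}{3}$ ($W{\left(G \right)} = \frac{G \left(G + G\right)}{6} = \frac{G 2 G}{6} = \frac{2 G^{2}}{6} = \frac{G^{2}}{3}$)
$d = \frac{1444}{9}$ ($d = \left(-13 + \frac{\left(-1\right)^{2}}{3}\right)^{2} = \left(-13 + \frac{1}{3} \cdot 1\right)^{2} = \left(-13 + \frac{1}{3}\right)^{2} = \left(- \frac{38}{3}\right)^{2} = \frac{1444}{9} \approx 160.44$)
$\frac{4058}{-14037} + \frac{21969}{d} = \frac{4058}{-14037} + \frac{21969}{\frac{1444}{9}} = 4058 \left(- \frac{1}{14037}\right) + 21969 \cdot \frac{9}{1444} = - \frac{4058}{14037} + \frac{197721}{1444} = \frac{2769549925}{20269428}$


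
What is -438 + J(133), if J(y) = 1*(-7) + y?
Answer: -312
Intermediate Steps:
J(y) = -7 + y
-438 + J(133) = -438 + (-7 + 133) = -438 + 126 = -312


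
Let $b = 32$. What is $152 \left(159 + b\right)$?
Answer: $29032$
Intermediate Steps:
$152 \left(159 + b\right) = 152 \left(159 + 32\right) = 152 \cdot 191 = 29032$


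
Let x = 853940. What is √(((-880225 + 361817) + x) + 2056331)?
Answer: √2391863 ≈ 1546.6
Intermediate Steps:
√(((-880225 + 361817) + x) + 2056331) = √(((-880225 + 361817) + 853940) + 2056331) = √((-518408 + 853940) + 2056331) = √(335532 + 2056331) = √2391863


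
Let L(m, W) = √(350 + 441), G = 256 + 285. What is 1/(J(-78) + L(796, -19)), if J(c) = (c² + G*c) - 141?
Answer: -36255/1314424234 - √791/1314424234 ≈ -2.7604e-5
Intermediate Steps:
G = 541
L(m, W) = √791
J(c) = -141 + c² + 541*c (J(c) = (c² + 541*c) - 141 = -141 + c² + 541*c)
1/(J(-78) + L(796, -19)) = 1/((-141 + (-78)² + 541*(-78)) + √791) = 1/((-141 + 6084 - 42198) + √791) = 1/(-36255 + √791)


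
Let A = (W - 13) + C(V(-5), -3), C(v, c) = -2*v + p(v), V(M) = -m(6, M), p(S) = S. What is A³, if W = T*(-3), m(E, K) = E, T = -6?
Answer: 1331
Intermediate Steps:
V(M) = -6 (V(M) = -1*6 = -6)
C(v, c) = -v (C(v, c) = -2*v + v = -v)
W = 18 (W = -6*(-3) = 18)
A = 11 (A = (18 - 13) - 1*(-6) = 5 + 6 = 11)
A³ = 11³ = 1331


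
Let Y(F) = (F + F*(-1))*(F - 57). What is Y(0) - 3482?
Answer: -3482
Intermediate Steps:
Y(F) = 0 (Y(F) = (F - F)*(-57 + F) = 0*(-57 + F) = 0)
Y(0) - 3482 = 0 - 3482 = -3482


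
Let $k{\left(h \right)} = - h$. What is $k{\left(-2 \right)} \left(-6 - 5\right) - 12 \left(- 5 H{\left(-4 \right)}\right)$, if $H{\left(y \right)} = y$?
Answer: $-262$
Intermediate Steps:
$k{\left(-2 \right)} \left(-6 - 5\right) - 12 \left(- 5 H{\left(-4 \right)}\right) = \left(-1\right) \left(-2\right) \left(-6 - 5\right) - 12 \left(\left(-5\right) \left(-4\right)\right) = 2 \left(-11\right) - 240 = -22 - 240 = -262$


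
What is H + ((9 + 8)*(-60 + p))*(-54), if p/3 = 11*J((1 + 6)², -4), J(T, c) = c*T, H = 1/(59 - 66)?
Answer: 41948927/7 ≈ 5.9927e+6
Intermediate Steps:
H = -⅐ (H = 1/(-7) = -⅐ ≈ -0.14286)
J(T, c) = T*c
p = -6468 (p = 3*(11*((1 + 6)²*(-4))) = 3*(11*(7²*(-4))) = 3*(11*(49*(-4))) = 3*(11*(-196)) = 3*(-2156) = -6468)
H + ((9 + 8)*(-60 + p))*(-54) = -⅐ + ((9 + 8)*(-60 - 6468))*(-54) = -⅐ + (17*(-6528))*(-54) = -⅐ - 110976*(-54) = -⅐ + 5992704 = 41948927/7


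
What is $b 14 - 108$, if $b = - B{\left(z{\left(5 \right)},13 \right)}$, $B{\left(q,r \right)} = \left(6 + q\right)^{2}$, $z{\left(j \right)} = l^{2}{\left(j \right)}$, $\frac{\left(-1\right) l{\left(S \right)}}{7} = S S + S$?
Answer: $-27234749412$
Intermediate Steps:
$l{\left(S \right)} = - 7 S - 7 S^{2}$ ($l{\left(S \right)} = - 7 \left(S S + S\right) = - 7 \left(S^{2} + S\right) = - 7 \left(S + S^{2}\right) = - 7 S - 7 S^{2}$)
$z{\left(j \right)} = 49 j^{2} \left(1 + j\right)^{2}$ ($z{\left(j \right)} = \left(- 7 j \left(1 + j\right)\right)^{2} = 49 j^{2} \left(1 + j\right)^{2}$)
$b = -1945339236$ ($b = - \left(6 + 49 \cdot 5^{2} \left(1 + 5\right)^{2}\right)^{2} = - \left(6 + 49 \cdot 25 \cdot 6^{2}\right)^{2} = - \left(6 + 49 \cdot 25 \cdot 36\right)^{2} = - \left(6 + 44100\right)^{2} = - 44106^{2} = \left(-1\right) 1945339236 = -1945339236$)
$b 14 - 108 = \left(-1945339236\right) 14 - 108 = -27234749304 - 108 = -27234749412$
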